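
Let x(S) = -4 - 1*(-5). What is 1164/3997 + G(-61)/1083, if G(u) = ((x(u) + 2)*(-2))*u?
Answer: 907838/1442917 ≈ 0.62917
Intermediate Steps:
x(S) = 1 (x(S) = -4 + 5 = 1)
G(u) = -6*u (G(u) = ((1 + 2)*(-2))*u = (3*(-2))*u = -6*u)
1164/3997 + G(-61)/1083 = 1164/3997 - 6*(-61)/1083 = 1164*(1/3997) + 366*(1/1083) = 1164/3997 + 122/361 = 907838/1442917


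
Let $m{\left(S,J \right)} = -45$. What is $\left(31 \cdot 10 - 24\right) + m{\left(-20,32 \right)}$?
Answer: $241$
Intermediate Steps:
$\left(31 \cdot 10 - 24\right) + m{\left(-20,32 \right)} = \left(31 \cdot 10 - 24\right) - 45 = \left(310 - 24\right) - 45 = 286 - 45 = 241$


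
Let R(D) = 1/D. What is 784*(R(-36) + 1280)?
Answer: 9031484/9 ≈ 1.0035e+6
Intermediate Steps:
784*(R(-36) + 1280) = 784*(1/(-36) + 1280) = 784*(-1/36 + 1280) = 784*(46079/36) = 9031484/9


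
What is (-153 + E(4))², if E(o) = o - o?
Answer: 23409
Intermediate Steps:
E(o) = 0
(-153 + E(4))² = (-153 + 0)² = (-153)² = 23409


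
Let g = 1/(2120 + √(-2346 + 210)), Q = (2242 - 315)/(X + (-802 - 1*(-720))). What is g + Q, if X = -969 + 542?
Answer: -1082968224/286092103 - I*√534/2248268 ≈ -3.7854 - 1.0278e-5*I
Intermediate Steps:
X = -427
Q = -1927/509 (Q = (2242 - 315)/(-427 + (-802 - 1*(-720))) = 1927/(-427 + (-802 + 720)) = 1927/(-427 - 82) = 1927/(-509) = 1927*(-1/509) = -1927/509 ≈ -3.7859)
g = 1/(2120 + 2*I*√534) (g = 1/(2120 + √(-2136)) = 1/(2120 + 2*I*√534) ≈ 0.00047147 - 1.0278e-5*I)
g + Q = (265/562067 - I*√534/2248268) - 1927/509 = -1082968224/286092103 - I*√534/2248268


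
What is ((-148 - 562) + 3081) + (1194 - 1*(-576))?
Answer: 4141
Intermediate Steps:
((-148 - 562) + 3081) + (1194 - 1*(-576)) = (-710 + 3081) + (1194 + 576) = 2371 + 1770 = 4141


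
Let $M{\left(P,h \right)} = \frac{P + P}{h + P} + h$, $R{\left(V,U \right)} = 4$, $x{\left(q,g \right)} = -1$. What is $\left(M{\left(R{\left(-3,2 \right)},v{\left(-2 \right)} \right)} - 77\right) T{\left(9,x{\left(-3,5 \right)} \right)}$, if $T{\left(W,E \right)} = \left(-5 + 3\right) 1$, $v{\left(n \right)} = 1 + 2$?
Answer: $\frac{1020}{7} \approx 145.71$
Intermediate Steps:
$v{\left(n \right)} = 3$
$T{\left(W,E \right)} = -2$ ($T{\left(W,E \right)} = \left(-2\right) 1 = -2$)
$M{\left(P,h \right)} = h + \frac{2 P}{P + h}$ ($M{\left(P,h \right)} = \frac{2 P}{P + h} + h = h + \frac{2 P}{P + h}$)
$\left(M{\left(R{\left(-3,2 \right)},v{\left(-2 \right)} \right)} - 77\right) T{\left(9,x{\left(-3,5 \right)} \right)} = \left(\frac{3^{2} + 2 \cdot 4 + 4 \cdot 3}{4 + 3} - 77\right) \left(-2\right) = \left(\frac{9 + 8 + 12}{7} - 77\right) \left(-2\right) = \left(\frac{1}{7} \cdot 29 - 77\right) \left(-2\right) = \left(\frac{29}{7} - 77\right) \left(-2\right) = \left(- \frac{510}{7}\right) \left(-2\right) = \frac{1020}{7}$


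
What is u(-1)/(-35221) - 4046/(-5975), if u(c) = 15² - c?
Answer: 141153816/210445475 ≈ 0.67074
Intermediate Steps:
u(c) = 225 - c
u(-1)/(-35221) - 4046/(-5975) = (225 - 1*(-1))/(-35221) - 4046/(-5975) = (225 + 1)*(-1/35221) - 4046*(-1/5975) = 226*(-1/35221) + 4046/5975 = -226/35221 + 4046/5975 = 141153816/210445475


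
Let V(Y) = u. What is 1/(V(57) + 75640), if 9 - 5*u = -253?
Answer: 5/378462 ≈ 1.3211e-5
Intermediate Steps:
u = 262/5 (u = 9/5 - ⅕*(-253) = 9/5 + 253/5 = 262/5 ≈ 52.400)
V(Y) = 262/5
1/(V(57) + 75640) = 1/(262/5 + 75640) = 1/(378462/5) = 5/378462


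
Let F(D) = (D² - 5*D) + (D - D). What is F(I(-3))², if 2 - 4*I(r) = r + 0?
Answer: 5625/256 ≈ 21.973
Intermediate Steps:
I(r) = ½ - r/4 (I(r) = ½ - (r + 0)/4 = ½ - r/4)
F(D) = D² - 5*D (F(D) = (D² - 5*D) + 0 = D² - 5*D)
F(I(-3))² = ((½ - ¼*(-3))*(-5 + (½ - ¼*(-3))))² = ((½ + ¾)*(-5 + (½ + ¾)))² = (5*(-5 + 5/4)/4)² = ((5/4)*(-15/4))² = (-75/16)² = 5625/256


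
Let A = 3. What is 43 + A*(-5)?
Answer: 28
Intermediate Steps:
43 + A*(-5) = 43 + 3*(-5) = 43 - 15 = 28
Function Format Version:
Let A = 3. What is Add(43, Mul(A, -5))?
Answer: 28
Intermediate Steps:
Add(43, Mul(A, -5)) = Add(43, Mul(3, -5)) = Add(43, -15) = 28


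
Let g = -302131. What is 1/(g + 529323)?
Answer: 1/227192 ≈ 4.4016e-6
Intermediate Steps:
1/(g + 529323) = 1/(-302131 + 529323) = 1/227192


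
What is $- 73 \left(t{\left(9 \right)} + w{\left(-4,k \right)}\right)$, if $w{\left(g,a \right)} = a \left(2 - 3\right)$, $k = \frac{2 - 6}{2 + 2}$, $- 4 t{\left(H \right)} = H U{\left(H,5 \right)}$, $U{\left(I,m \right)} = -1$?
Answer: $- \frac{949}{4} \approx -237.25$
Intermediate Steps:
$t{\left(H \right)} = \frac{H}{4}$ ($t{\left(H \right)} = - \frac{H \left(-1\right)}{4} = - \frac{\left(-1\right) H}{4} = \frac{H}{4}$)
$k = -1$ ($k = - \frac{4}{4} = \left(-4\right) \frac{1}{4} = -1$)
$w{\left(g,a \right)} = - a$ ($w{\left(g,a \right)} = a \left(-1\right) = - a$)
$- 73 \left(t{\left(9 \right)} + w{\left(-4,k \right)}\right) = - 73 \left(\frac{1}{4} \cdot 9 - -1\right) = - 73 \left(\frac{9}{4} + 1\right) = \left(-73\right) \frac{13}{4} = - \frac{949}{4}$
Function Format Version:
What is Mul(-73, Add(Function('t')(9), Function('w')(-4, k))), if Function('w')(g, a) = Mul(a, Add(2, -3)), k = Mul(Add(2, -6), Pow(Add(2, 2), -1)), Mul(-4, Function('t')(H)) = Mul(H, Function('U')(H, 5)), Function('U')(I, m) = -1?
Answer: Rational(-949, 4) ≈ -237.25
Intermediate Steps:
Function('t')(H) = Mul(Rational(1, 4), H) (Function('t')(H) = Mul(Rational(-1, 4), Mul(H, -1)) = Mul(Rational(-1, 4), Mul(-1, H)) = Mul(Rational(1, 4), H))
k = -1 (k = Mul(-4, Pow(4, -1)) = Mul(-4, Rational(1, 4)) = -1)
Function('w')(g, a) = Mul(-1, a) (Function('w')(g, a) = Mul(a, -1) = Mul(-1, a))
Mul(-73, Add(Function('t')(9), Function('w')(-4, k))) = Mul(-73, Add(Mul(Rational(1, 4), 9), Mul(-1, -1))) = Mul(-73, Add(Rational(9, 4), 1)) = Mul(-73, Rational(13, 4)) = Rational(-949, 4)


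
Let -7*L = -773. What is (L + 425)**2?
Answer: 14047504/49 ≈ 2.8668e+5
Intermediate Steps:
L = 773/7 (L = -1/7*(-773) = 773/7 ≈ 110.43)
(L + 425)**2 = (773/7 + 425)**2 = (3748/7)**2 = 14047504/49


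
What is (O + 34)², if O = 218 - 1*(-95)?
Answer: 120409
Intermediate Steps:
O = 313 (O = 218 + 95 = 313)
(O + 34)² = (313 + 34)² = 347² = 120409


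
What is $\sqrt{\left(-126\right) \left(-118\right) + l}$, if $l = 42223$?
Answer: $\sqrt{57091} \approx 238.94$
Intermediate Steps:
$\sqrt{\left(-126\right) \left(-118\right) + l} = \sqrt{\left(-126\right) \left(-118\right) + 42223} = \sqrt{14868 + 42223} = \sqrt{57091}$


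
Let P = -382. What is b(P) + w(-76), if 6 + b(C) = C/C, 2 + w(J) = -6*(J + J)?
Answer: 905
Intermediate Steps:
w(J) = -2 - 12*J (w(J) = -2 - 6*(J + J) = -2 - 12*J)
b(C) = -5 (b(C) = -6 + C/C = -6 + 1 = -5)
b(P) + w(-76) = -5 + (-2 - 12*(-76)) = -5 + (-2 + 912) = -5 + 910 = 905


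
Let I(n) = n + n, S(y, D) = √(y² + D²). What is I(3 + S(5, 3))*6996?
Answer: 41976 + 13992*√34 ≈ 1.2356e+5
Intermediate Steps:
S(y, D) = √(D² + y²)
I(n) = 2*n
I(3 + S(5, 3))*6996 = (2*(3 + √(3² + 5²)))*6996 = (2*(3 + √(9 + 25)))*6996 = (2*(3 + √34))*6996 = (6 + 2*√34)*6996 = 41976 + 13992*√34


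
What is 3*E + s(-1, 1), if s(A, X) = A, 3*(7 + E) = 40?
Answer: 18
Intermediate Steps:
E = 19/3 (E = -7 + (⅓)*40 = -7 + 40/3 = 19/3 ≈ 6.3333)
3*E + s(-1, 1) = 3*(19/3) - 1 = 19 - 1 = 18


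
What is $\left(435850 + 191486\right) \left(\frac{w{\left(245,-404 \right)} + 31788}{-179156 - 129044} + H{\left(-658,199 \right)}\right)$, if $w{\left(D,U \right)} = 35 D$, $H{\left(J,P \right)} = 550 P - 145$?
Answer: $\frac{2641693125871629}{38525} \approx 6.8571 \cdot 10^{10}$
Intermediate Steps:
$H{\left(J,P \right)} = -145 + 550 P$
$\left(435850 + 191486\right) \left(\frac{w{\left(245,-404 \right)} + 31788}{-179156 - 129044} + H{\left(-658,199 \right)}\right) = \left(435850 + 191486\right) \left(\frac{35 \cdot 245 + 31788}{-179156 - 129044} + \left(-145 + 550 \cdot 199\right)\right) = 627336 \left(\frac{8575 + 31788}{-308200} + \left(-145 + 109450\right)\right) = 627336 \left(40363 \left(- \frac{1}{308200}\right) + 109305\right) = 627336 \left(- \frac{40363}{308200} + 109305\right) = 627336 \cdot \frac{33687760637}{308200} = \frac{2641693125871629}{38525}$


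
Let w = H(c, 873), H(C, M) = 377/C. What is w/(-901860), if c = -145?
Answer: 13/4509300 ≈ 2.8829e-6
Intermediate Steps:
w = -13/5 (w = 377/(-145) = 377*(-1/145) = -13/5 ≈ -2.6000)
w/(-901860) = -13/5/(-901860) = -13/5*(-1/901860) = 13/4509300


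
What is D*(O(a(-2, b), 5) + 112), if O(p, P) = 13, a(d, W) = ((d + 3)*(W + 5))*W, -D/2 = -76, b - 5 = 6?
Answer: 19000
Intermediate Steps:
b = 11 (b = 5 + 6 = 11)
D = 152 (D = -2*(-76) = 152)
a(d, W) = W*(3 + d)*(5 + W) (a(d, W) = ((3 + d)*(5 + W))*W = W*(3 + d)*(5 + W))
D*(O(a(-2, b), 5) + 112) = 152*(13 + 112) = 152*125 = 19000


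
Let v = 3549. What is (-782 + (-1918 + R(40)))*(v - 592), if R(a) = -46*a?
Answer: -13424780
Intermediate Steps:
(-782 + (-1918 + R(40)))*(v - 592) = (-782 + (-1918 - 46*40))*(3549 - 592) = (-782 + (-1918 - 1840))*2957 = (-782 - 3758)*2957 = -4540*2957 = -13424780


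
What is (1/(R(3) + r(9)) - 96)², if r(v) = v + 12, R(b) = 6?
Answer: 6713281/729 ≈ 9208.9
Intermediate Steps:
r(v) = 12 + v
(1/(R(3) + r(9)) - 96)² = (1/(6 + (12 + 9)) - 96)² = (1/(6 + 21) - 96)² = (1/27 - 96)² = (-2591/27)² = 6713281/729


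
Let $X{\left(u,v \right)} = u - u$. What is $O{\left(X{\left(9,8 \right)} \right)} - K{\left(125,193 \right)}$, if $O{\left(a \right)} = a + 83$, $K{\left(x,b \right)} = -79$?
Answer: $162$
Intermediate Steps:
$X{\left(u,v \right)} = 0$
$O{\left(a \right)} = 83 + a$
$O{\left(X{\left(9,8 \right)} \right)} - K{\left(125,193 \right)} = \left(83 + 0\right) - -79 = 83 + 79 = 162$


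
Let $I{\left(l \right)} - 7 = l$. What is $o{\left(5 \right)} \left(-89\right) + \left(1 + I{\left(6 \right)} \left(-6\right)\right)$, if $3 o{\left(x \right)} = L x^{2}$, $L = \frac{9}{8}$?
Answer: $- \frac{7291}{8} \approx -911.38$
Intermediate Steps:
$I{\left(l \right)} = 7 + l$
$L = \frac{9}{8}$ ($L = 9 \cdot \frac{1}{8} = \frac{9}{8} \approx 1.125$)
$o{\left(x \right)} = \frac{3 x^{2}}{8}$ ($o{\left(x \right)} = \frac{\frac{9}{8} x^{2}}{3} = \frac{3 x^{2}}{8}$)
$o{\left(5 \right)} \left(-89\right) + \left(1 + I{\left(6 \right)} \left(-6\right)\right) = \frac{3 \cdot 5^{2}}{8} \left(-89\right) + \left(1 + \left(7 + 6\right) \left(-6\right)\right) = \frac{3}{8} \cdot 25 \left(-89\right) + \left(1 + 13 \left(-6\right)\right) = \frac{75}{8} \left(-89\right) + \left(1 - 78\right) = - \frac{6675}{8} - 77 = - \frac{7291}{8}$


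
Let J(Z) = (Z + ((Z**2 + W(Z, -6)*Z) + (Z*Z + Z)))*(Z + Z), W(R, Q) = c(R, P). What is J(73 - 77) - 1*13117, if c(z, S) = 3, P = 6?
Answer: -13213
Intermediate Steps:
W(R, Q) = 3
J(Z) = 2*Z*(2*Z**2 + 5*Z) (J(Z) = (Z + ((Z**2 + 3*Z) + (Z*Z + Z)))*(Z + Z) = (Z + ((Z**2 + 3*Z) + (Z**2 + Z)))*(2*Z) = (Z + ((Z**2 + 3*Z) + (Z + Z**2)))*(2*Z) = (Z + (2*Z**2 + 4*Z))*(2*Z) = (2*Z**2 + 5*Z)*(2*Z) = 2*Z*(2*Z**2 + 5*Z))
J(73 - 77) - 1*13117 = (73 - 77)**2*(10 + 4*(73 - 77)) - 1*13117 = (-4)**2*(10 + 4*(-4)) - 13117 = 16*(10 - 16) - 13117 = 16*(-6) - 13117 = -96 - 13117 = -13213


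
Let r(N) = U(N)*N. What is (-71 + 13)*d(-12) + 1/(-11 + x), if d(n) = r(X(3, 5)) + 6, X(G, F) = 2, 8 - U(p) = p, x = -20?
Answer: -32365/31 ≈ -1044.0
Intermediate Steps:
U(p) = 8 - p
r(N) = N*(8 - N) (r(N) = (8 - N)*N = N*(8 - N))
d(n) = 18 (d(n) = 2*(8 - 1*2) + 6 = 2*(8 - 2) + 6 = 2*6 + 6 = 12 + 6 = 18)
(-71 + 13)*d(-12) + 1/(-11 + x) = (-71 + 13)*18 + 1/(-11 - 20) = -58*18 + 1/(-31) = -1044 - 1/31 = -32365/31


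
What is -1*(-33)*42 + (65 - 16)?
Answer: 1435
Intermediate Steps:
-1*(-33)*42 + (65 - 16) = 33*42 + 49 = 1386 + 49 = 1435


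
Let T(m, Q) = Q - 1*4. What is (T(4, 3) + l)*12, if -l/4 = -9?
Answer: 420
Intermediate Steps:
l = 36 (l = -4*(-9) = 36)
T(m, Q) = -4 + Q (T(m, Q) = Q - 4 = -4 + Q)
(T(4, 3) + l)*12 = ((-4 + 3) + 36)*12 = (-1 + 36)*12 = 35*12 = 420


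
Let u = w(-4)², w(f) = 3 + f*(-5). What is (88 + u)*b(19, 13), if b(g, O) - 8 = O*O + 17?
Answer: 119698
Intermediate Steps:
b(g, O) = 25 + O² (b(g, O) = 8 + (O*O + 17) = 8 + (O² + 17) = 8 + (17 + O²) = 25 + O²)
w(f) = 3 - 5*f
u = 529 (u = (3 - 5*(-4))² = (3 + 20)² = 23² = 529)
(88 + u)*b(19, 13) = (88 + 529)*(25 + 13²) = 617*(25 + 169) = 617*194 = 119698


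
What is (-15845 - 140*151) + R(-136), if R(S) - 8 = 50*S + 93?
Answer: -43684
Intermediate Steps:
R(S) = 101 + 50*S (R(S) = 8 + (50*S + 93) = 8 + (93 + 50*S) = 101 + 50*S)
(-15845 - 140*151) + R(-136) = (-15845 - 140*151) + (101 + 50*(-136)) = (-15845 - 21140) + (101 - 6800) = -36985 - 6699 = -43684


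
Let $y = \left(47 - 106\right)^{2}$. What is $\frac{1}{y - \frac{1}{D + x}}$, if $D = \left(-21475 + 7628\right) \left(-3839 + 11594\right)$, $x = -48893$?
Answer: $\frac{107432378}{373972107819} \approx 0.00028727$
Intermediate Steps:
$D = -107383485$ ($D = \left(-13847\right) 7755 = -107383485$)
$y = 3481$ ($y = \left(-59\right)^{2} = 3481$)
$\frac{1}{y - \frac{1}{D + x}} = \frac{1}{3481 - \frac{1}{-107383485 - 48893}} = \frac{1}{3481 - \frac{1}{-107432378}} = \frac{1}{3481 - - \frac{1}{107432378}} = \frac{1}{3481 + \frac{1}{107432378}} = \frac{1}{\frac{373972107819}{107432378}} = \frac{107432378}{373972107819}$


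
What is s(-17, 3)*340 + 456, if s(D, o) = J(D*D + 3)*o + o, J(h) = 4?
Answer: 5556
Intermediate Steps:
s(D, o) = 5*o (s(D, o) = 4*o + o = 5*o)
s(-17, 3)*340 + 456 = (5*3)*340 + 456 = 15*340 + 456 = 5100 + 456 = 5556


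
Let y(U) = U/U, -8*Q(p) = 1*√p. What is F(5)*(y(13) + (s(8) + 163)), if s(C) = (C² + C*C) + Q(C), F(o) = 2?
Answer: 584 - √2/2 ≈ 583.29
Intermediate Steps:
Q(p) = -√p/8
s(C) = 2*C² - √C/8 (s(C) = (C² + C*C) - √C/8 = (C² + C²) - √C/8 = 2*C² - √C/8)
y(U) = 1
F(5)*(y(13) + (s(8) + 163)) = 2*(1 + ((2*8² - √2/4) + 163)) = 2*(1 + ((2*64 - √2/4) + 163)) = 2*(1 + ((128 - √2/4) + 163)) = 2*(1 + (291 - √2/4)) = 2*(292 - √2/4) = 584 - √2/2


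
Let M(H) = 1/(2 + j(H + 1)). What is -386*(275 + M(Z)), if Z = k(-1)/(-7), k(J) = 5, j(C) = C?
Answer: -850551/8 ≈ -1.0632e+5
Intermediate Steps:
Z = -5/7 (Z = 5/(-7) = 5*(-⅐) = -5/7 ≈ -0.71429)
M(H) = 1/(3 + H) (M(H) = 1/(2 + (H + 1)) = 1/(2 + (1 + H)) = 1/(3 + H))
-386*(275 + M(Z)) = -386*(275 + 1/(3 - 5/7)) = -386*(275 + 1/(16/7)) = -386*(275 + 7/16) = -386*4407/16 = -850551/8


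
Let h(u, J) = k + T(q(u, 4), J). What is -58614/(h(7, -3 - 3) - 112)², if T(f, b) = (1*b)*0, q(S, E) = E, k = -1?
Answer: -58614/12769 ≈ -4.5903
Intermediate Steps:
T(f, b) = 0 (T(f, b) = b*0 = 0)
h(u, J) = -1 (h(u, J) = -1 + 0 = -1)
-58614/(h(7, -3 - 3) - 112)² = -58614/(-1 - 112)² = -58614/((-113)²) = -58614/12769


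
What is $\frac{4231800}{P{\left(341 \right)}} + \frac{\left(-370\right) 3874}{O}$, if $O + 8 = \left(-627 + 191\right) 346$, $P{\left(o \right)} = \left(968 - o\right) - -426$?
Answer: $\frac{5925329855}{1470924} \approx 4028.3$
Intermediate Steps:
$P{\left(o \right)} = 1394 - o$ ($P{\left(o \right)} = \left(968 - o\right) + 426 = 1394 - o$)
$O = -150864$ ($O = -8 + \left(-627 + 191\right) 346 = -8 - 150856 = -150864$)
$\frac{4231800}{P{\left(341 \right)}} + \frac{\left(-370\right) 3874}{O} = \frac{4231800}{1394 - 341} + \frac{\left(-370\right) 3874}{-150864} = \frac{4231800}{1394 - 341} - - \frac{358345}{37716} = \frac{4231800}{1053} + \frac{358345}{37716} = 4231800 \cdot \frac{1}{1053} + \frac{358345}{37716} = \frac{470200}{117} + \frac{358345}{37716} = \frac{5925329855}{1470924}$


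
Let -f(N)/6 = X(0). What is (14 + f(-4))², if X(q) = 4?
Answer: 100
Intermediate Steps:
f(N) = -24 (f(N) = -6*4 = -24)
(14 + f(-4))² = (14 - 24)² = (-10)² = 100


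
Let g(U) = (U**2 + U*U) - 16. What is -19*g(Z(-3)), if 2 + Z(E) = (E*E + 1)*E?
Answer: -38608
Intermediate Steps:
Z(E) = -2 + E*(1 + E**2) (Z(E) = -2 + (E*E + 1)*E = -2 + (E**2 + 1)*E = -2 + (1 + E**2)*E = -2 + E*(1 + E**2))
g(U) = -16 + 2*U**2 (g(U) = (U**2 + U**2) - 16 = 2*U**2 - 16 = -16 + 2*U**2)
-19*g(Z(-3)) = -19*(-16 + 2*(-2 - 3 + (-3)**3)**2) = -19*(-16 + 2*(-2 - 3 - 27)**2) = -19*(-16 + 2*(-32)**2) = -19*(-16 + 2*1024) = -19*(-16 + 2048) = -19*2032 = -38608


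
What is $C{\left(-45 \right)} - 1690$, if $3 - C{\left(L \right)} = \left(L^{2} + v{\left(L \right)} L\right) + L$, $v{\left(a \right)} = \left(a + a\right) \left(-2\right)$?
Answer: $4433$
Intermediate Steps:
$v{\left(a \right)} = - 4 a$ ($v{\left(a \right)} = 2 a \left(-2\right) = - 4 a$)
$C{\left(L \right)} = 3 - L + 3 L^{2}$ ($C{\left(L \right)} = 3 - \left(\left(L^{2} + - 4 L L\right) + L\right) = 3 - \left(\left(L^{2} - 4 L^{2}\right) + L\right) = 3 - \left(- 3 L^{2} + L\right) = 3 - \left(L - 3 L^{2}\right) = 3 + \left(- L + 3 L^{2}\right) = 3 - L + 3 L^{2}$)
$C{\left(-45 \right)} - 1690 = \left(3 - -45 + 3 \left(-45\right)^{2}\right) - 1690 = \left(3 + 45 + 3 \cdot 2025\right) - 1690 = \left(3 + 45 + 6075\right) - 1690 = 6123 - 1690 = 4433$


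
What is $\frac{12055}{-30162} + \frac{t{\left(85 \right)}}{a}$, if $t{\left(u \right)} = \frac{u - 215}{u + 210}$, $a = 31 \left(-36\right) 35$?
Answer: $- \frac{1157518562}{2896230645} \approx -0.39966$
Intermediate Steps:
$a = -39060$ ($a = \left(-1116\right) 35 = -39060$)
$t{\left(u \right)} = \frac{-215 + u}{210 + u}$
$\frac{12055}{-30162} + \frac{t{\left(85 \right)}}{a} = \frac{12055}{-30162} + \frac{\frac{1}{210 + 85} \left(-215 + 85\right)}{-39060} = 12055 \left(- \frac{1}{30162}\right) + \frac{1}{295} \left(-130\right) \left(- \frac{1}{39060}\right) = - \frac{12055}{30162} + \frac{1}{295} \left(-130\right) \left(- \frac{1}{39060}\right) = - \frac{12055}{30162} - - \frac{13}{1152270} = - \frac{12055}{30162} + \frac{13}{1152270} = - \frac{1157518562}{2896230645}$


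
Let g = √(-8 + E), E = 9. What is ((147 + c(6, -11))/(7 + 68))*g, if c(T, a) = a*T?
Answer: 27/25 ≈ 1.0800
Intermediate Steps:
c(T, a) = T*a
g = 1 (g = √(-8 + 9) = √1 = 1)
((147 + c(6, -11))/(7 + 68))*g = ((147 + 6*(-11))/(7 + 68))*1 = ((147 - 66)/75)*1 = (81*(1/75))*1 = (27/25)*1 = 27/25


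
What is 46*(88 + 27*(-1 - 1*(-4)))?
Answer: 7774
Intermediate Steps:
46*(88 + 27*(-1 - 1*(-4))) = 46*(88 + 27*(-1 + 4)) = 46*(88 + 27*3) = 46*(88 + 81) = 46*169 = 7774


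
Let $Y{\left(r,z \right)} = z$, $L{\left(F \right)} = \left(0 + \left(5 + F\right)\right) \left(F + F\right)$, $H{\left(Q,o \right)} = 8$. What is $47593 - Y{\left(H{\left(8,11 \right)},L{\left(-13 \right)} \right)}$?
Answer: $47385$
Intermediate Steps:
$L{\left(F \right)} = 2 F \left(5 + F\right)$ ($L{\left(F \right)} = \left(5 + F\right) 2 F = 2 F \left(5 + F\right)$)
$47593 - Y{\left(H{\left(8,11 \right)},L{\left(-13 \right)} \right)} = 47593 - 2 \left(-13\right) \left(5 - 13\right) = 47593 - 2 \left(-13\right) \left(-8\right) = 47593 - 208 = 47385$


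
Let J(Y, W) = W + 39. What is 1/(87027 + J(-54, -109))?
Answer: 1/86957 ≈ 1.1500e-5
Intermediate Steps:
J(Y, W) = 39 + W
1/(87027 + J(-54, -109)) = 1/(87027 + (39 - 109)) = 1/(87027 - 70) = 1/86957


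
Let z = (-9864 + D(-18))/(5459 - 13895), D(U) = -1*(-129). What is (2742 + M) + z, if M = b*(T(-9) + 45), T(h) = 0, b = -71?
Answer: -1270591/2812 ≈ -451.85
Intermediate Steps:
D(U) = 129
z = 3245/2812 (z = (-9864 + 129)/(5459 - 13895) = -9735/(-8436) = -9735*(-1/8436) = 3245/2812 ≈ 1.1540)
M = -3195 (M = -71*(0 + 45) = -71*45 = -3195)
(2742 + M) + z = (2742 - 3195) + 3245/2812 = -453 + 3245/2812 = -1270591/2812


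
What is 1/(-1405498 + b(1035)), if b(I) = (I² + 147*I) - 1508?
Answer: -1/183636 ≈ -5.4456e-6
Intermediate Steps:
b(I) = -1508 + I² + 147*I
1/(-1405498 + b(1035)) = 1/(-1405498 + (-1508 + 1035² + 147*1035)) = 1/(-1405498 + (-1508 + 1071225 + 152145)) = 1/(-1405498 + 1221862) = 1/(-183636) = -1/183636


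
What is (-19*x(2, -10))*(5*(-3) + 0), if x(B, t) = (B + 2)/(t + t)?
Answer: -57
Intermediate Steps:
x(B, t) = (2 + B)/(2*t) (x(B, t) = (2 + B)/((2*t)) = (2 + B)*(1/(2*t)) = (2 + B)/(2*t))
(-19*x(2, -10))*(5*(-3) + 0) = (-19*(2 + 2)/(2*(-10)))*(5*(-3) + 0) = (-19*(-1)*4/(2*10))*(-15 + 0) = -19*(-1/5)*(-15) = (19/5)*(-15) = -57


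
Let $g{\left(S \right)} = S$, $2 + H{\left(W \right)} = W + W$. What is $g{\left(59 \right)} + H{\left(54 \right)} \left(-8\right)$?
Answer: $-789$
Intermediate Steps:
$H{\left(W \right)} = -2 + 2 W$ ($H{\left(W \right)} = -2 + \left(W + W\right) = -2 + 2 W$)
$g{\left(59 \right)} + H{\left(54 \right)} \left(-8\right) = 59 + \left(-2 + 2 \cdot 54\right) \left(-8\right) = 59 + \left(-2 + 108\right) \left(-8\right) = 59 + 106 \left(-8\right) = 59 - 848 = -789$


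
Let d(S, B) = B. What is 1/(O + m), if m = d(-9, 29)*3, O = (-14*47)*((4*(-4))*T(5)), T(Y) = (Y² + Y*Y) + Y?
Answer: 1/579127 ≈ 1.7267e-6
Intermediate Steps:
T(Y) = Y + 2*Y² (T(Y) = (Y² + Y²) + Y = 2*Y² + Y = Y + 2*Y²)
O = 579040 (O = (-14*47)*((4*(-4))*(5*(1 + 2*5))) = -(-10528)*5*(1 + 10) = -(-10528)*5*11 = -(-10528)*55 = -658*(-880) = 579040)
m = 87 (m = 29*3 = 87)
1/(O + m) = 1/(579040 + 87) = 1/579127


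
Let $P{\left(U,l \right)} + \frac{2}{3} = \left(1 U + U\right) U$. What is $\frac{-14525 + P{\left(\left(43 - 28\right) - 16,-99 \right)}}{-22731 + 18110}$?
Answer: $\frac{43571}{13863} \approx 3.143$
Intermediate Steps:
$P{\left(U,l \right)} = - \frac{2}{3} + 2 U^{2}$ ($P{\left(U,l \right)} = - \frac{2}{3} + \left(1 U + U\right) U = - \frac{2}{3} + \left(U + U\right) U = - \frac{2}{3} + 2 U U = - \frac{2}{3} + 2 U^{2}$)
$\frac{-14525 + P{\left(\left(43 - 28\right) - 16,-99 \right)}}{-22731 + 18110} = \frac{-14525 - \left(\frac{2}{3} - 2 \left(\left(43 - 28\right) - 16\right)^{2}\right)}{-22731 + 18110} = \frac{-14525 - \left(\frac{2}{3} - 2 \left(15 - 16\right)^{2}\right)}{-4621} = \left(-14525 - \left(\frac{2}{3} - 2 \left(-1\right)^{2}\right)\right) \left(- \frac{1}{4621}\right) = \left(-14525 + \left(- \frac{2}{3} + 2 \cdot 1\right)\right) \left(- \frac{1}{4621}\right) = \left(-14525 + \left(- \frac{2}{3} + 2\right)\right) \left(- \frac{1}{4621}\right) = \left(-14525 + \frac{4}{3}\right) \left(- \frac{1}{4621}\right) = \left(- \frac{43571}{3}\right) \left(- \frac{1}{4621}\right) = \frac{43571}{13863}$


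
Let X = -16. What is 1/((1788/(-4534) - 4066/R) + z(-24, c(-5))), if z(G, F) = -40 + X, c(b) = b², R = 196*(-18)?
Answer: -3998988/220911533 ≈ -0.018102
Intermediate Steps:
R = -3528
z(G, F) = -56 (z(G, F) = -40 - 16 = -56)
1/((1788/(-4534) - 4066/R) + z(-24, c(-5))) = 1/((1788/(-4534) - 4066/(-3528)) - 56) = 1/((1788*(-1/4534) - 4066*(-1/3528)) - 56) = 1/((-894/2267 + 2033/1764) - 56) = 1/(3031795/3998988 - 56) = 1/(-220911533/3998988) = -3998988/220911533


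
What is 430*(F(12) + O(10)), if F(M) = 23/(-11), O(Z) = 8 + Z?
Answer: 75250/11 ≈ 6840.9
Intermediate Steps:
F(M) = -23/11 (F(M) = 23*(-1/11) = -23/11)
430*(F(12) + O(10)) = 430*(-23/11 + (8 + 10)) = 430*(-23/11 + 18) = 430*(175/11) = 75250/11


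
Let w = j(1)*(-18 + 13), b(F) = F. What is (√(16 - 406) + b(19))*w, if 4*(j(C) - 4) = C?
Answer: -1615/4 - 85*I*√390/4 ≈ -403.75 - 419.65*I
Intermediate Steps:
j(C) = 4 + C/4
w = -85/4 (w = (4 + (¼)*1)*(-18 + 13) = (4 + ¼)*(-5) = (17/4)*(-5) = -85/4 ≈ -21.250)
(√(16 - 406) + b(19))*w = (√(16 - 406) + 19)*(-85/4) = (√(-390) + 19)*(-85/4) = (I*√390 + 19)*(-85/4) = (19 + I*√390)*(-85/4) = -1615/4 - 85*I*√390/4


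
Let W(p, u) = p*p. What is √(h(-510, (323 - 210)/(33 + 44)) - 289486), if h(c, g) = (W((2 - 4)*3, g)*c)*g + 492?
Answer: I*√1873195786/77 ≈ 562.08*I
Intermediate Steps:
W(p, u) = p²
h(c, g) = 492 + 36*c*g (h(c, g) = (((2 - 4)*3)²*c)*g + 492 = ((-2*3)²*c)*g + 492 = ((-6)²*c)*g + 492 = (36*c)*g + 492 = 36*c*g + 492 = 492 + 36*c*g)
√(h(-510, (323 - 210)/(33 + 44)) - 289486) = √((492 + 36*(-510)*((323 - 210)/(33 + 44))) - 289486) = √((492 + 36*(-510)*(113/77)) - 289486) = √((492 - 2074680/77) - 289486) = √(-2036796/77 - 289486) = √(-24327218/77) = I*√1873195786/77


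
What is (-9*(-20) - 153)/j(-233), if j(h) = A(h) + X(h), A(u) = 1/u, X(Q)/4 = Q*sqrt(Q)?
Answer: 6291*I/(-I + 217156*sqrt(233)) ≈ -5.7256e-10 + 0.0018979*I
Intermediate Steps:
X(Q) = 4*Q**(3/2) (X(Q) = 4*(Q*sqrt(Q)) = 4*Q**(3/2))
j(h) = 1/h + 4*h**(3/2)
(-9*(-20) - 153)/j(-233) = (-9*(-20) - 153)/(((1 + 4*(-233)**(5/2))/(-233))) = (180 - 153)/((-(1 + 4*(54289*I*sqrt(233)))/233)) = 27/((-(1 + 217156*I*sqrt(233))/233)) = 27/(-1/233 - 932*I*sqrt(233))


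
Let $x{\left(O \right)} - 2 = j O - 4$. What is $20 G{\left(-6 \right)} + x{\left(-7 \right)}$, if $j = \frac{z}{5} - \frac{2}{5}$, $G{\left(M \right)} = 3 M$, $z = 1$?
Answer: $- \frac{1803}{5} \approx -360.6$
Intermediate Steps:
$j = - \frac{1}{5}$ ($j = 1 \cdot \frac{1}{5} - \frac{2}{5} = \frac{1}{5} - \frac{2}{5} = - \frac{1}{5} \approx -0.2$)
$x{\left(O \right)} = -2 - \frac{O}{5}$ ($x{\left(O \right)} = 2 - \left(4 + \frac{O}{5}\right) = -2 - \frac{O}{5}$)
$20 G{\left(-6 \right)} + x{\left(-7 \right)} = 20 \cdot 3 \left(-6\right) - \frac{3}{5} = 20 \left(-18\right) + \left(-2 + \frac{7}{5}\right) = -360 - \frac{3}{5} = - \frac{1803}{5}$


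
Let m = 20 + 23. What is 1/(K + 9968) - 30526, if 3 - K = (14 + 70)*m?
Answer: -194114833/6359 ≈ -30526.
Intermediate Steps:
m = 43
K = -3609 (K = 3 - (14 + 70)*43 = 3 - 84*43 = 3 - 1*3612 = 3 - 3612 = -3609)
1/(K + 9968) - 30526 = 1/(-3609 + 9968) - 30526 = 1/6359 - 30526 = -194114833/6359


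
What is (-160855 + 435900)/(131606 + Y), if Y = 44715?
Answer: 275045/176321 ≈ 1.5599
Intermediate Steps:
(-160855 + 435900)/(131606 + Y) = (-160855 + 435900)/(131606 + 44715) = 275045/176321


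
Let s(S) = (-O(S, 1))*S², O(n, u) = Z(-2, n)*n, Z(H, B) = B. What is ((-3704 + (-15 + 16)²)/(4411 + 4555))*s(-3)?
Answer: 299943/8966 ≈ 33.453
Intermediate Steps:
O(n, u) = n² (O(n, u) = n*n = n²)
s(S) = -S⁴ (s(S) = (-S²)*S² = -S⁴)
((-3704 + (-15 + 16)²)/(4411 + 4555))*s(-3) = ((-3704 + (-15 + 16)²)/(4411 + 4555))*(-1*(-3)⁴) = ((-3704 + 1²)/8966)*(-1*81) = ((-3704 + 1)*(1/8966))*(-81) = -3703*1/8966*(-81) = -3703/8966*(-81) = 299943/8966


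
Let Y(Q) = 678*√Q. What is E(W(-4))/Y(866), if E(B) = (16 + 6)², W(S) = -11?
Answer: 121*√866/146787 ≈ 0.024258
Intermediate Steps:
E(B) = 484 (E(B) = 22² = 484)
E(W(-4))/Y(866) = 484/((678*√866)) = 484*(√866/587148) = 121*√866/146787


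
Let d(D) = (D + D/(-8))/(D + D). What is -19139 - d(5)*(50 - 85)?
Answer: -305979/16 ≈ -19124.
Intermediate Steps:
d(D) = 7/16 (d(D) = (D + D*(-1/8))/((2*D)) = (D - D/8)*(1/(2*D)) = (7*D/8)*(1/(2*D)) = 7/16)
-19139 - d(5)*(50 - 85) = -19139 - 7*(50 - 85)/16 = -19139 - 7*(-35)/16 = -19139 - 1*(-245/16) = -19139 + 245/16 = -305979/16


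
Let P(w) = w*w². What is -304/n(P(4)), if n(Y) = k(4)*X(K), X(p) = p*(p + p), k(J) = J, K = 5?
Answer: -38/25 ≈ -1.5200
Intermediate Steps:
P(w) = w³
X(p) = 2*p² (X(p) = p*(2*p) = 2*p²)
n(Y) = 200 (n(Y) = 4*(2*5²) = 4*(2*25) = 4*50 = 200)
-304/n(P(4)) = -304/200 = -304*1/200 = -38/25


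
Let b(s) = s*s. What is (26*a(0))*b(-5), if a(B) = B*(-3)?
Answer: 0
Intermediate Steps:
b(s) = s²
a(B) = -3*B
(26*a(0))*b(-5) = (26*(-3*0))*(-5)² = (26*0)*25 = 0*25 = 0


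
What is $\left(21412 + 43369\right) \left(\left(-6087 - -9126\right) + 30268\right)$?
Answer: $2157660767$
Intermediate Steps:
$\left(21412 + 43369\right) \left(\left(-6087 - -9126\right) + 30268\right) = 64781 \left(\left(-6087 + 9126\right) + 30268\right) = 64781 \left(3039 + 30268\right) = 64781 \cdot 33307 = 2157660767$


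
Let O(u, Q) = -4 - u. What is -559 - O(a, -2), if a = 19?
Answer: -536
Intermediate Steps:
-559 - O(a, -2) = -559 - (-4 - 1*19) = -559 - (-4 - 19) = -559 - 1*(-23) = -559 + 23 = -536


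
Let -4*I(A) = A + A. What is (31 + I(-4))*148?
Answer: 4884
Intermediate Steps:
I(A) = -A/2 (I(A) = -(A + A)/4 = -A/2)
(31 + I(-4))*148 = (31 - ½*(-4))*148 = (31 + 2)*148 = 33*148 = 4884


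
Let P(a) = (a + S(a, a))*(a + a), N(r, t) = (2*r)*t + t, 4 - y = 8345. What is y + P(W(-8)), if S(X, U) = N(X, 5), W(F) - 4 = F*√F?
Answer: -19213 - 2976*I*√2 ≈ -19213.0 - 4208.7*I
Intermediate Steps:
W(F) = 4 + F^(3/2) (W(F) = 4 + F*√F = 4 + F^(3/2))
y = -8341 (y = 4 - 1*8345 = 4 - 8345 = -8341)
N(r, t) = t + 2*r*t (N(r, t) = 2*r*t + t = t + 2*r*t)
S(X, U) = 5 + 10*X (S(X, U) = 5*(1 + 2*X) = 5 + 10*X)
P(a) = 2*a*(5 + 11*a) (P(a) = (a + (5 + 10*a))*(a + a) = (5 + 11*a)*(2*a) = 2*a*(5 + 11*a))
y + P(W(-8)) = -8341 + 2*(4 + (-8)^(3/2))*(5 + 11*(4 + (-8)^(3/2))) = -8341 + 2*(4 - 16*I*√2)*(5 + 11*(4 - 16*I*√2)) = -8341 + 2*(4 - 16*I*√2)*(5 + (44 - 176*I*√2)) = -8341 + 2*(4 - 16*I*√2)*(49 - 176*I*√2)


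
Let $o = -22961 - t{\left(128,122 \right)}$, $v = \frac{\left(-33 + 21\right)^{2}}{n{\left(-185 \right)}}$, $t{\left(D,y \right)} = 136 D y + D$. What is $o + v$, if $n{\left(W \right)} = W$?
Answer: $- \frac{397170169}{185} \approx -2.1469 \cdot 10^{6}$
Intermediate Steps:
$t{\left(D,y \right)} = D + 136 D y$ ($t{\left(D,y \right)} = 136 D y + D = D + 136 D y$)
$v = - \frac{144}{185}$ ($v = \frac{\left(-33 + 21\right)^{2}}{-185} = \left(-12\right)^{2} \left(- \frac{1}{185}\right) = 144 \left(- \frac{1}{185}\right) = - \frac{144}{185} \approx -0.77838$)
$o = -2146865$ ($o = -22961 - 128 \left(1 + 136 \cdot 122\right) = -22961 - 128 \left(1 + 16592\right) = -22961 - 128 \cdot 16593 = -22961 - 2123904 = -2146865$)
$o + v = -2146865 - \frac{144}{185} = - \frac{397170169}{185}$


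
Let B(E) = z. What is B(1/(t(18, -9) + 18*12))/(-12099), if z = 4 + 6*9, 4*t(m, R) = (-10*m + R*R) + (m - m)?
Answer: -58/12099 ≈ -0.0047938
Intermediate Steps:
t(m, R) = -5*m/2 + R²/4 (t(m, R) = ((-10*m + R*R) + (m - m))/4 = ((-10*m + R²) + 0)/4 = ((R² - 10*m) + 0)/4 = (R² - 10*m)/4 = -5*m/2 + R²/4)
z = 58 (z = 4 + 54 = 58)
B(E) = 58
B(1/(t(18, -9) + 18*12))/(-12099) = 58/(-12099) = 58*(-1/12099) = -58/12099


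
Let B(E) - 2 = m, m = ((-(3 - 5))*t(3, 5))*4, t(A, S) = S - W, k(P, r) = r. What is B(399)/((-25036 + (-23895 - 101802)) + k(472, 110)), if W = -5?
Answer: -82/150623 ≈ -0.00054441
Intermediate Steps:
t(A, S) = 5 + S (t(A, S) = S - 1*(-5) = S + 5 = 5 + S)
m = 80 (m = ((-(3 - 5))*(5 + 5))*4 = (-1*(-2)*10)*4 = (2*10)*4 = 20*4 = 80)
B(E) = 82 (B(E) = 2 + 80 = 82)
B(399)/((-25036 + (-23895 - 101802)) + k(472, 110)) = 82/((-25036 + (-23895 - 101802)) + 110) = 82/((-25036 - 125697) + 110) = 82/(-150733 + 110) = 82/(-150623) = 82*(-1/150623) = -82/150623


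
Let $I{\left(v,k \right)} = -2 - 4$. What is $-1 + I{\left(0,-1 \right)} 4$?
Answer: $-25$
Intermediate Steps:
$I{\left(v,k \right)} = -6$ ($I{\left(v,k \right)} = -2 - 4 = -6$)
$-1 + I{\left(0,-1 \right)} 4 = -1 - 24 = -25$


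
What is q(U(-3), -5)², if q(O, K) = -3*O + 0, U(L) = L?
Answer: 81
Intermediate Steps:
q(O, K) = -3*O
q(U(-3), -5)² = (-3*(-3))² = 9² = 81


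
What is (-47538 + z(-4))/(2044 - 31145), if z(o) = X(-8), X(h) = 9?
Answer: 47529/29101 ≈ 1.6332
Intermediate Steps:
z(o) = 9
(-47538 + z(-4))/(2044 - 31145) = (-47538 + 9)/(2044 - 31145) = -47529/(-29101) = -47529*(-1/29101) = 47529/29101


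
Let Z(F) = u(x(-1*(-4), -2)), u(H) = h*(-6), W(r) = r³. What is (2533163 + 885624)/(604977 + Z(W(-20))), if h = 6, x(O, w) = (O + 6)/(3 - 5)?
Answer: 3418787/604941 ≈ 5.6514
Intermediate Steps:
x(O, w) = -3 - O/2 (x(O, w) = (6 + O)/(-2) = (6 + O)*(-½) = -3 - O/2)
u(H) = -36 (u(H) = 6*(-6) = -36)
Z(F) = -36
(2533163 + 885624)/(604977 + Z(W(-20))) = (2533163 + 885624)/(604977 - 36) = 3418787/604941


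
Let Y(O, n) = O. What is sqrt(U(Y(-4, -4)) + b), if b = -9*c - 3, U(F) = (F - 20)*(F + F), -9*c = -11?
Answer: sqrt(178) ≈ 13.342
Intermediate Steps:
c = 11/9 (c = -1/9*(-11) = 11/9 ≈ 1.2222)
U(F) = 2*F*(-20 + F) (U(F) = (-20 + F)*(2*F) = 2*F*(-20 + F))
b = -14 (b = -9*11/9 - 3 = -11 - 3 = -14)
sqrt(U(Y(-4, -4)) + b) = sqrt(2*(-4)*(-20 - 4) - 14) = sqrt(2*(-4)*(-24) - 14) = sqrt(192 - 14) = sqrt(178)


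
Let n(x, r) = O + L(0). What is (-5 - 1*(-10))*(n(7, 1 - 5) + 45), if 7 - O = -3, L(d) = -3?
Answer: 260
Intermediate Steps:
O = 10 (O = 7 - 1*(-3) = 7 + 3 = 10)
n(x, r) = 7 (n(x, r) = 10 - 3 = 7)
(-5 - 1*(-10))*(n(7, 1 - 5) + 45) = (-5 - 1*(-10))*(7 + 45) = (-5 + 10)*52 = 5*52 = 260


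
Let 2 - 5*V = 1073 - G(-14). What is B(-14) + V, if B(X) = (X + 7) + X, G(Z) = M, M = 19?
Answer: -1157/5 ≈ -231.40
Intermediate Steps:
G(Z) = 19
B(X) = 7 + 2*X (B(X) = (7 + X) + X = 7 + 2*X)
V = -1052/5 (V = 2/5 - (1073 - 1*19)/5 = 2/5 - (1073 - 19)/5 = 2/5 - 1/5*1054 = 2/5 - 1054/5 = -1052/5 ≈ -210.40)
B(-14) + V = (7 + 2*(-14)) - 1052/5 = (7 - 28) - 1052/5 = -21 - 1052/5 = -1157/5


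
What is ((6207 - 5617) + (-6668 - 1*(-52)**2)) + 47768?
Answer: 38986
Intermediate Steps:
((6207 - 5617) + (-6668 - 1*(-52)**2)) + 47768 = (590 + (-6668 - 1*2704)) + 47768 = (590 + (-6668 - 2704)) + 47768 = (590 - 9372) + 47768 = -8782 + 47768 = 38986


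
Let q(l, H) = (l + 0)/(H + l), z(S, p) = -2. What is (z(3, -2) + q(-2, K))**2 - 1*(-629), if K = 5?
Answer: 5725/9 ≈ 636.11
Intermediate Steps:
q(l, H) = l/(H + l)
(z(3, -2) + q(-2, K))**2 - 1*(-629) = (-2 - 2/(5 - 2))**2 - 1*(-629) = (-2 - 2/3)**2 + 629 = (-8/3)**2 + 629 = 64/9 + 629 = 5725/9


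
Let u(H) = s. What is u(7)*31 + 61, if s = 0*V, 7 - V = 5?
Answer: 61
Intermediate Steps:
V = 2 (V = 7 - 1*5 = 7 - 5 = 2)
s = 0 (s = 0*2 = 0)
u(H) = 0
u(7)*31 + 61 = 0*31 + 61 = 0 + 61 = 61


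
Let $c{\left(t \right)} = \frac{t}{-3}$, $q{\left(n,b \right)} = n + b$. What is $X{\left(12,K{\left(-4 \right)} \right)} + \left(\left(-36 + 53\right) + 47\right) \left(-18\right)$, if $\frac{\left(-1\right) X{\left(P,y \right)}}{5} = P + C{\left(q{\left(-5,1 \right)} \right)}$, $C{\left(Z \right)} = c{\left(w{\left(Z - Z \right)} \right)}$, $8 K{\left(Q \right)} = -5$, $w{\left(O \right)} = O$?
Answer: $-1212$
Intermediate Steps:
$q{\left(n,b \right)} = b + n$
$K{\left(Q \right)} = - \frac{5}{8}$ ($K{\left(Q \right)} = \frac{1}{8} \left(-5\right) = - \frac{5}{8}$)
$c{\left(t \right)} = - \frac{t}{3}$ ($c{\left(t \right)} = t \left(- \frac{1}{3}\right) = - \frac{t}{3}$)
$C{\left(Z \right)} = 0$ ($C{\left(Z \right)} = - \frac{Z - Z}{3} = \left(- \frac{1}{3}\right) 0 = 0$)
$X{\left(P,y \right)} = - 5 P$ ($X{\left(P,y \right)} = - 5 \left(P + 0\right) = - 5 P$)
$X{\left(12,K{\left(-4 \right)} \right)} + \left(\left(-36 + 53\right) + 47\right) \left(-18\right) = \left(-5\right) 12 + \left(\left(-36 + 53\right) + 47\right) \left(-18\right) = -60 + \left(17 + 47\right) \left(-18\right) = -60 + 64 \left(-18\right) = -60 - 1152 = -1212$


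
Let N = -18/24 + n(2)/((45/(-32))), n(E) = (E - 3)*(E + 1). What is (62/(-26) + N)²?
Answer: 609961/608400 ≈ 1.0026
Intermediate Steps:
n(E) = (1 + E)*(-3 + E) (n(E) = (-3 + E)*(1 + E) = (1 + E)*(-3 + E))
N = 83/60 (N = -18/24 + (-3 + 2² - 2*2)/((45/(-32))) = -18*1/24 + (-3 + 4 - 4)/((45*(-1/32))) = -¾ - 3/(-45/32) = -¾ - 3*(-32/45) = -¾ + 32/15 = 83/60 ≈ 1.3833)
(62/(-26) + N)² = (62/(-26) + 83/60)² = (62*(-1/26) + 83/60)² = (-31/13 + 83/60)² = (-781/780)² = 609961/608400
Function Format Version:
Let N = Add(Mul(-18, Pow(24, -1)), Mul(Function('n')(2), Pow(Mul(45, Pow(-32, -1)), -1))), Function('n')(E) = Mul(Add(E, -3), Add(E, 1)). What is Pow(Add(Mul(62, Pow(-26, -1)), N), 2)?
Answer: Rational(609961, 608400) ≈ 1.0026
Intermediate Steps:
Function('n')(E) = Mul(Add(1, E), Add(-3, E)) (Function('n')(E) = Mul(Add(-3, E), Add(1, E)) = Mul(Add(1, E), Add(-3, E)))
N = Rational(83, 60) (N = Add(Mul(-18, Pow(24, -1)), Mul(Add(-3, Pow(2, 2), Mul(-2, 2)), Pow(Mul(45, Pow(-32, -1)), -1))) = Add(Mul(-18, Rational(1, 24)), Mul(Add(-3, 4, -4), Pow(Mul(45, Rational(-1, 32)), -1))) = Add(Rational(-3, 4), Mul(-3, Pow(Rational(-45, 32), -1))) = Add(Rational(-3, 4), Mul(-3, Rational(-32, 45))) = Add(Rational(-3, 4), Rational(32, 15)) = Rational(83, 60) ≈ 1.3833)
Pow(Add(Mul(62, Pow(-26, -1)), N), 2) = Pow(Add(Mul(62, Pow(-26, -1)), Rational(83, 60)), 2) = Pow(Add(Mul(62, Rational(-1, 26)), Rational(83, 60)), 2) = Pow(Add(Rational(-31, 13), Rational(83, 60)), 2) = Pow(Rational(-781, 780), 2) = Rational(609961, 608400)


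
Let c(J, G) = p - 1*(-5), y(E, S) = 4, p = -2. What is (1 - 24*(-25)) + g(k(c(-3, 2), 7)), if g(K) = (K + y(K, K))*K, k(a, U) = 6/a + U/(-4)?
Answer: 9633/16 ≈ 602.06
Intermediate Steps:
c(J, G) = 3 (c(J, G) = -2 - 1*(-5) = -2 + 5 = 3)
k(a, U) = 6/a - U/4 (k(a, U) = 6/a + U*(-¼) = 6/a - U/4)
g(K) = K*(4 + K) (g(K) = (K + 4)*K = (4 + K)*K = K*(4 + K))
(1 - 24*(-25)) + g(k(c(-3, 2), 7)) = (1 - 24*(-25)) + (6/3 - ¼*7)*(4 + (6/3 - ¼*7)) = (1 + 600) + (6*(⅓) - 7/4)*(4 + (6*(⅓) - 7/4)) = 601 + (2 - 7/4)*(4 + (2 - 7/4)) = 601 + (4 + ¼)/4 = 601 + (¼)*(17/4) = 601 + 17/16 = 9633/16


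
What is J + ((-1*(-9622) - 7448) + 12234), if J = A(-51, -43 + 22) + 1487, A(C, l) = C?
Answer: 15844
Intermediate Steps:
J = 1436 (J = -51 + 1487 = 1436)
J + ((-1*(-9622) - 7448) + 12234) = 1436 + ((-1*(-9622) - 7448) + 12234) = 1436 + ((9622 - 7448) + 12234) = 1436 + (2174 + 12234) = 1436 + 14408 = 15844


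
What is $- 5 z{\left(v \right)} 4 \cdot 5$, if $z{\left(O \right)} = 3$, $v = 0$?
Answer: $-300$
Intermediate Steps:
$- 5 z{\left(v \right)} 4 \cdot 5 = \left(-5\right) 3 \cdot 4 \cdot 5 = \left(-15\right) 4 \cdot 5 = \left(-60\right) 5 = -300$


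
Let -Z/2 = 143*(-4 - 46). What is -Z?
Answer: -14300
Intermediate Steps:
Z = 14300 (Z = -286*(-4 - 46) = -286*(-50) = -2*(-7150) = 14300)
-Z = -1*14300 = -14300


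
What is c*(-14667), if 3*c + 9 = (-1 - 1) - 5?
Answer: 78224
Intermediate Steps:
c = -16/3 (c = -3 + ((-1 - 1) - 5)/3 = -3 + (-2 - 5)/3 = -3 + (⅓)*(-7) = -3 - 7/3 = -16/3 ≈ -5.3333)
c*(-14667) = -16/3*(-14667) = 78224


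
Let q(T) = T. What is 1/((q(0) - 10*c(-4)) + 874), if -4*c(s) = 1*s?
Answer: 1/864 ≈ 0.0011574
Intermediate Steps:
c(s) = -s/4
1/((q(0) - 10*c(-4)) + 874) = 1/((0 - (-5)*(-4)/2) + 874) = 1/((0 - 10*1) + 874) = 1/((0 - 10) + 874) = 1/(-10 + 874) = 1/864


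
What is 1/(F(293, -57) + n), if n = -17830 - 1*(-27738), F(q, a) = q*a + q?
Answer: -1/6500 ≈ -0.00015385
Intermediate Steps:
F(q, a) = q + a*q (F(q, a) = a*q + q = q + a*q)
n = 9908 (n = -17830 + 27738 = 9908)
1/(F(293, -57) + n) = 1/(293*(1 - 57) + 9908) = 1/(293*(-56) + 9908) = 1/(-16408 + 9908) = 1/(-6500) = -1/6500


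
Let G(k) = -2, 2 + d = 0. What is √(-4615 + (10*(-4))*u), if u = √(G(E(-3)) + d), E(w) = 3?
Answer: √(-4615 - 80*I) ≈ 0.5888 - 67.936*I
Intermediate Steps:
d = -2 (d = -2 + 0 = -2)
u = 2*I (u = √(-2 - 2) = √(-4) = 2*I ≈ 2.0*I)
√(-4615 + (10*(-4))*u) = √(-4615 + (10*(-4))*(2*I)) = √(-4615 - 80*I)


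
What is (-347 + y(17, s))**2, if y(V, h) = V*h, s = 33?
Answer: 45796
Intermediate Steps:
(-347 + y(17, s))**2 = (-347 + 17*33)**2 = (-347 + 561)**2 = 214**2 = 45796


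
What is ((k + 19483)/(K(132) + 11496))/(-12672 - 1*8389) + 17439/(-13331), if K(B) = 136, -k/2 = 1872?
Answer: -4272443101937/3265849069712 ≈ -1.3082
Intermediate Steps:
k = -3744 (k = -2*1872 = -3744)
((k + 19483)/(K(132) + 11496))/(-12672 - 1*8389) + 17439/(-13331) = ((-3744 + 19483)/(136 + 11496))/(-12672 - 1*8389) + 17439/(-13331) = (15739/11632)/(-12672 - 8389) + 17439*(-1/13331) = (15739*(1/11632))/(-21061) - 17439/13331 = (15739/11632)*(-1/21061) - 17439/13331 = -15739/244981552 - 17439/13331 = -4272443101937/3265849069712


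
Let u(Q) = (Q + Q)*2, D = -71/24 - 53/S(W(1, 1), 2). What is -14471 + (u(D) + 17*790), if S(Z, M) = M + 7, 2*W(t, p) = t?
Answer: -19375/18 ≈ -1076.4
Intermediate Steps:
W(t, p) = t/2
S(Z, M) = 7 + M
D = -637/72 (D = -71/24 - 53/(7 + 2) = -71*1/24 - 53/9 = -71/24 - 53*⅑ = -71/24 - 53/9 = -637/72 ≈ -8.8472)
u(Q) = 4*Q (u(Q) = (2*Q)*2 = 4*Q)
-14471 + (u(D) + 17*790) = -14471 + (4*(-637/72) + 17*790) = -14471 + (-637/18 + 13430) = -14471 + 241103/18 = -19375/18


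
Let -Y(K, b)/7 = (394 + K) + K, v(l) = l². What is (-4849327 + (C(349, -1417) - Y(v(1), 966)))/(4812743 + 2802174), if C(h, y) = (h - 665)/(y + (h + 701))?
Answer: -1778685369/2794674539 ≈ -0.63646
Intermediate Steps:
C(h, y) = (-665 + h)/(701 + h + y) (C(h, y) = (-665 + h)/(y + (701 + h)) = (-665 + h)/(701 + h + y))
Y(K, b) = -2758 - 14*K (Y(K, b) = -7*((394 + K) + K) = -7*(394 + 2*K) = -2758 - 14*K)
(-4849327 + (C(349, -1417) - Y(v(1), 966)))/(4812743 + 2802174) = (-4849327 + ((-665 + 349)/(701 + 349 - 1417) - (-2758 - 14*1²)))/(4812743 + 2802174) = (-4849327 + (-316/(-367) - (-2758 - 14*1)))/7614917 = (-4849327 + (-1/367*(-316) - (-2758 - 14)))*(1/7614917) = (-4849327 + (316/367 - 1*(-2772)))*(1/7614917) = (-4849327 + (316/367 + 2772))*(1/7614917) = (-4849327 + 1017640/367)*(1/7614917) = -1778685369/367*1/7614917 = -1778685369/2794674539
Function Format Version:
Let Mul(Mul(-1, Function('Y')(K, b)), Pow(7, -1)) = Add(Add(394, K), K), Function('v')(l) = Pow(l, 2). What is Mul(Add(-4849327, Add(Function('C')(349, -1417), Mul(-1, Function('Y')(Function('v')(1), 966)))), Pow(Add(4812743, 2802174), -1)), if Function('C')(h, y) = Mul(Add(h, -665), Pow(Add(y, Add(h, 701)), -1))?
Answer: Rational(-1778685369, 2794674539) ≈ -0.63646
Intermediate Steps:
Function('C')(h, y) = Mul(Pow(Add(701, h, y), -1), Add(-665, h)) (Function('C')(h, y) = Mul(Add(-665, h), Pow(Add(y, Add(701, h)), -1)) = Mul(Add(-665, h), Pow(Add(701, h, y), -1)) = Mul(Pow(Add(701, h, y), -1), Add(-665, h)))
Function('Y')(K, b) = Add(-2758, Mul(-14, K)) (Function('Y')(K, b) = Mul(-7, Add(Add(394, K), K)) = Mul(-7, Add(394, Mul(2, K))) = Add(-2758, Mul(-14, K)))
Mul(Add(-4849327, Add(Function('C')(349, -1417), Mul(-1, Function('Y')(Function('v')(1), 966)))), Pow(Add(4812743, 2802174), -1)) = Mul(Add(-4849327, Add(Mul(Pow(Add(701, 349, -1417), -1), Add(-665, 349)), Mul(-1, Add(-2758, Mul(-14, Pow(1, 2)))))), Pow(Add(4812743, 2802174), -1)) = Mul(Add(-4849327, Add(Mul(Pow(-367, -1), -316), Mul(-1, Add(-2758, Mul(-14, 1))))), Pow(7614917, -1)) = Mul(Add(-4849327, Add(Mul(Rational(-1, 367), -316), Mul(-1, Add(-2758, -14)))), Rational(1, 7614917)) = Mul(Add(-4849327, Add(Rational(316, 367), Mul(-1, -2772))), Rational(1, 7614917)) = Mul(Add(-4849327, Add(Rational(316, 367), 2772)), Rational(1, 7614917)) = Mul(Add(-4849327, Rational(1017640, 367)), Rational(1, 7614917)) = Mul(Rational(-1778685369, 367), Rational(1, 7614917)) = Rational(-1778685369, 2794674539)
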